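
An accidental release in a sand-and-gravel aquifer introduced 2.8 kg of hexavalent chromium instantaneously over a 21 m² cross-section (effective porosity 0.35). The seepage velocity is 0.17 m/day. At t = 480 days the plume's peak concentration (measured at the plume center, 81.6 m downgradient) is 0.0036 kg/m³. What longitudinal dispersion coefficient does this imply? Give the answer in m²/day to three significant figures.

1.86 m²/day

At the plume center C_max = M/(n_e·A·√(4πDt)), so D = M²/(4πt·(n_e·A·C_max)²).
n_e·A·C_max = 0.35 × 21 × 0.0036 = 0.02646 kg/m.
D = 2.8²/(4π × 480 × 0.02646²) = 1.86 m²/day.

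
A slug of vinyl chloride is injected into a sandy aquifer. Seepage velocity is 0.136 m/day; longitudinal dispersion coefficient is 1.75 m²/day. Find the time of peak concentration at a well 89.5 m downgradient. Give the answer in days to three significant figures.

570 days

For the 1D instantaneous-source solution, setting ∂C/∂t = 0 at fixed x gives v²t² + 2Dt − x² = 0, so t = (√(D² + v²x²) − D)/v².
√(D² + v²x²) = √(1.75² + 0.136² × 89.5²) = 12.30; v² = 0.018496.
t = (12.30 − 1.75)/0.018496 = 570 days (vs. the pure-advection estimate x/v = 658 d).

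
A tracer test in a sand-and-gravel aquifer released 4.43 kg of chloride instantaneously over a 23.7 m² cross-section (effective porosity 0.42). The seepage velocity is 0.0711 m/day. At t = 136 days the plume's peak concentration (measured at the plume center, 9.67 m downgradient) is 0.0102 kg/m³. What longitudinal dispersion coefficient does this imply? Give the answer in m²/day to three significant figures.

1.11 m²/day

At the plume center C_max = M/(n_e·A·√(4πDt)), so D = M²/(4πt·(n_e·A·C_max)²).
n_e·A·C_max = 0.42 × 23.7 × 0.0102 = 0.1015 kg/m.
D = 4.43²/(4π × 136 × 0.1015²) = 1.11 m²/day.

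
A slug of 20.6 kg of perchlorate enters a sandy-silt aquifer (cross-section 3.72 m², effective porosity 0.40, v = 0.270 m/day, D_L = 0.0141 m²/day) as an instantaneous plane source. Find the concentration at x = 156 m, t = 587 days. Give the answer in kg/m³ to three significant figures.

1.13 kg/m³

For an instantaneous plane source, C(x,t) = M/(n_e·A·√(4πDt)) · exp(−(x−vt)²/(4Dt)), with n_e·A the pore (flow) area.
Plume center vt = 0.270 × 587 = 158.49 m, so the well at 156 m is 2.49 m upgradient of the peak.
√(4πDt) = 10.20 m, giving peak height M/(n_e·A·√(4πDt)) = 20.6/(0.40 × 3.72 × 10.20) = 1.357 kg/m³.
(x−vt)²/(4Dt) = (-2.49)²/(4 × 0.0141 × 587) = 0.1873; exp(−0.1873) = 0.8292.
C = 1.357 × 0.8292 = 1.13 kg/m³.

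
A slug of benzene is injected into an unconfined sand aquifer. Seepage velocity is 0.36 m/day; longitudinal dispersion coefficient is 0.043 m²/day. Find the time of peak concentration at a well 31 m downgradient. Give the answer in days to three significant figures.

For the 1D instantaneous-source solution, setting ∂C/∂t = 0 at fixed x gives v²t² + 2Dt − x² = 0, so t = (√(D² + v²x²) − D)/v².
√(D² + v²x²) = √(0.043² + 0.36² × 31²) = 11.16; v² = 0.1296.
t = (11.16 − 0.043)/0.1296 = 85.8 days (vs. the pure-advection estimate x/v = 86.1 d).

85.8 days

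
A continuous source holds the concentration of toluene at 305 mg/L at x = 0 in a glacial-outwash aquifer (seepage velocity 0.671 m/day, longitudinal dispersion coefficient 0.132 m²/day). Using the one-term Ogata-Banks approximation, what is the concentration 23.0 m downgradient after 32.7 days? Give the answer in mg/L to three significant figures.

For a continuous step input, C/C₀ ≈ ½·erfc((x−vt)/(2√(Dt))).
vt = 0.671 × 32.7 = 21.9417 m and 2√(Dt) = 2√(0.132 × 32.7) = 4.155 m.
Argument (x−vt)/(2√(Dt)) = (23.0 − 21.9417)/4.155 = 0.2547; ½·erfc(0.2547) = 0.3593.
C = 305 × 0.3593 = 110 mg/L.

110 mg/L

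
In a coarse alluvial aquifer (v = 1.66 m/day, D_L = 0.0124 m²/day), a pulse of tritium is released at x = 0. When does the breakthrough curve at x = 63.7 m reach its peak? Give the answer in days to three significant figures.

For the 1D instantaneous-source solution, setting ∂C/∂t = 0 at fixed x gives v²t² + 2Dt − x² = 0, so t = (√(D² + v²x²) − D)/v².
√(D² + v²x²) = √(0.0124² + 1.66² × 63.7²) = 105.7; v² = 2.7556.
t = (105.7 − 0.0124)/2.7556 = 38.4 days (vs. the pure-advection estimate x/v = 38.4 d).

38.4 days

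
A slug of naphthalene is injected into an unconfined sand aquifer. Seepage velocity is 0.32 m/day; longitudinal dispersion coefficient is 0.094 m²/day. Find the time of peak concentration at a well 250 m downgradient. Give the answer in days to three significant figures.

For the 1D instantaneous-source solution, setting ∂C/∂t = 0 at fixed x gives v²t² + 2Dt − x² = 0, so t = (√(D² + v²x²) − D)/v².
√(D² + v²x²) = √(0.094² + 0.32² × 250²) = 80.00; v² = 0.1024.
t = (80.00 − 0.094)/0.1024 = 780 days (vs. the pure-advection estimate x/v = 781 d).

780 days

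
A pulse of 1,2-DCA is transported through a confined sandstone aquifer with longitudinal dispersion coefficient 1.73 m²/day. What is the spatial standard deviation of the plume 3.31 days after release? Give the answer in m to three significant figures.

3.38 m

Dispersive spreading gives a Gaussian with σ² = 2Dt; advection only shifts the center.
σ = √(2 × 1.73 × 3.31) = 3.38 m.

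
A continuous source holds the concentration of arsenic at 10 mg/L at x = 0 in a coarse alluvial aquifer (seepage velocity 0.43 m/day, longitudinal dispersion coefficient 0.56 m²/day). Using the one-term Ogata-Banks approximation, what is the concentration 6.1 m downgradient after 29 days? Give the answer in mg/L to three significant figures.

8.68 mg/L

For a continuous step input, C/C₀ ≈ ½·erfc((x−vt)/(2√(Dt))).
vt = 0.43 × 29 = 12.47 m and 2√(Dt) = 2√(0.56 × 29) = 8.060 m.
Argument (x−vt)/(2√(Dt)) = (6.1 − 12.47)/8.060 = -0.7903; ½·erfc(-0.7903) = 0.8681.
C = 10 × 0.8681 = 8.68 mg/L.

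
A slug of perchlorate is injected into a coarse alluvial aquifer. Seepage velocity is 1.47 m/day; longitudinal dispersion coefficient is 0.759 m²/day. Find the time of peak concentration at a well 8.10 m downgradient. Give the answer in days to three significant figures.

5.17 days

For the 1D instantaneous-source solution, setting ∂C/∂t = 0 at fixed x gives v²t² + 2Dt − x² = 0, so t = (√(D² + v²x²) − D)/v².
√(D² + v²x²) = √(0.759² + 1.47² × 8.10²) = 11.93; v² = 2.1609.
t = (11.93 − 0.759)/2.1609 = 5.17 days (vs. the pure-advection estimate x/v = 5.51 d).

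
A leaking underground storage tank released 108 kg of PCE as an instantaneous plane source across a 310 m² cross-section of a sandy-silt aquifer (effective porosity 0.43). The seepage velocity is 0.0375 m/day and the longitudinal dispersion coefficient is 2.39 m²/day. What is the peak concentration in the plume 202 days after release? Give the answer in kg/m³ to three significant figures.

The peak of an instantaneous 1D plume sits at x = vt; there the Gaussian factor is 1 and C_max = M/(n_e·A·√(4πDt)), where n_e·A is the pore area the mass is dissolved in.
√(4πDt) = √(4π × 2.39 × 202) = 77.89 m, so C_max = 108/(0.43 × 310 × 77.89) = 0.0104 kg/m³.

0.0104 kg/m³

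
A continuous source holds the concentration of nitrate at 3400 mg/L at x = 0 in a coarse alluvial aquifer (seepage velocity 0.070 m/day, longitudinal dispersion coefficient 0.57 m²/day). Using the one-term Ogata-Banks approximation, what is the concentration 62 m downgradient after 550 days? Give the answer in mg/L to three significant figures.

592 mg/L

For a continuous step input, C/C₀ ≈ ½·erfc((x−vt)/(2√(Dt))).
vt = 0.070 × 550 = 38.5 m and 2√(Dt) = 2√(0.57 × 550) = 35.41 m.
Argument (x−vt)/(2√(Dt)) = (62 − 38.5)/35.41 = 0.6637; ½·erfc(0.6637) = 0.1740.
C = 3400 × 0.1740 = 592 mg/L.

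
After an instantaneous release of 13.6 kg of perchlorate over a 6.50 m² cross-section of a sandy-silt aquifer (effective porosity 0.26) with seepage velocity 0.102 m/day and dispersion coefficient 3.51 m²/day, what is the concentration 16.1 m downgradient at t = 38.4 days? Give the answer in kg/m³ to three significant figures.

0.148 kg/m³

For an instantaneous plane source, C(x,t) = M/(n_e·A·√(4πDt)) · exp(−(x−vt)²/(4Dt)), with n_e·A the pore (flow) area.
Plume center vt = 0.102 × 38.4 = 3.9168 m, so the well at 16.1 m is 12.1832 m downgradient of the peak.
√(4πDt) = 41.16 m, giving peak height M/(n_e·A·√(4πDt)) = 13.6/(0.26 × 6.50 × 41.16) = 0.1955 kg/m³.
(x−vt)²/(4Dt) = (12.1832)²/(4 × 3.51 × 38.4) = 0.2753; exp(−0.2753) = 0.7593.
C = 0.1955 × 0.7593 = 0.148 kg/m³.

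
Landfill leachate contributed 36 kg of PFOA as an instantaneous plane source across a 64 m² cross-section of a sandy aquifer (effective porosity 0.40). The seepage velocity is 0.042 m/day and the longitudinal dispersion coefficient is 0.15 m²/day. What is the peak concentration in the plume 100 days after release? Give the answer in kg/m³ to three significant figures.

The peak of an instantaneous 1D plume sits at x = vt; there the Gaussian factor is 1 and C_max = M/(n_e·A·√(4πDt)), where n_e·A is the pore area the mass is dissolved in.
√(4πDt) = √(4π × 0.15 × 100) = 13.73 m, so C_max = 36/(0.40 × 64 × 13.73) = 0.102 kg/m³.

0.102 kg/m³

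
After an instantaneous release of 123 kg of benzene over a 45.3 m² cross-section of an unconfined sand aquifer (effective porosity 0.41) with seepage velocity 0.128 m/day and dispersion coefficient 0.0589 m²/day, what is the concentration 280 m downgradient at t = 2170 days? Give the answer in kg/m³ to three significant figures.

0.164 kg/m³

For an instantaneous plane source, C(x,t) = M/(n_e·A·√(4πDt)) · exp(−(x−vt)²/(4Dt)), with n_e·A the pore (flow) area.
Plume center vt = 0.128 × 2170 = 277.76 m, so the well at 280 m is 2.24 m downgradient of the peak.
√(4πDt) = 40.08 m, giving peak height M/(n_e·A·√(4πDt)) = 123/(0.41 × 45.3 × 40.08) = 0.1652 kg/m³.
(x−vt)²/(4Dt) = (2.24)²/(4 × 0.0589 × 2170) = 0.009814; exp(−0.009814) = 0.9902.
C = 0.1652 × 0.9902 = 0.164 kg/m³.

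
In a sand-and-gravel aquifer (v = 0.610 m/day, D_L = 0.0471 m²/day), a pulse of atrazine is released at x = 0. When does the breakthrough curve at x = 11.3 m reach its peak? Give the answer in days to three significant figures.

18.4 days

For the 1D instantaneous-source solution, setting ∂C/∂t = 0 at fixed x gives v²t² + 2Dt − x² = 0, so t = (√(D² + v²x²) − D)/v².
√(D² + v²x²) = √(0.0471² + 0.610² × 11.3²) = 6.893; v² = 0.3721.
t = (6.893 − 0.0471)/0.3721 = 18.4 days (vs. the pure-advection estimate x/v = 18.5 d).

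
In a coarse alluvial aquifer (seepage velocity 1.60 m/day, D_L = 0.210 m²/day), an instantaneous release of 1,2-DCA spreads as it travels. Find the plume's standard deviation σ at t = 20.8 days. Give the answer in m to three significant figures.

2.96 m

Dispersive spreading gives a Gaussian with σ² = 2Dt; advection only shifts the center.
σ = √(2 × 0.210 × 20.8) = 2.96 m.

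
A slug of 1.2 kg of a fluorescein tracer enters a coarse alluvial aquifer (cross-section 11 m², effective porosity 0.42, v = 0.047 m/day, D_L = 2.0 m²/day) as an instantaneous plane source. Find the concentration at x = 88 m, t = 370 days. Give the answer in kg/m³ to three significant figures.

For an instantaneous plane source, C(x,t) = M/(n_e·A·√(4πDt)) · exp(−(x−vt)²/(4Dt)), with n_e·A the pore (flow) area.
Plume center vt = 0.047 × 370 = 17.39 m, so the well at 88 m is 70.61 m downgradient of the peak.
√(4πDt) = 96.43 m, giving peak height M/(n_e·A·√(4πDt)) = 1.2/(0.42 × 11 × 96.43) = 0.002694 kg/m³.
(x−vt)²/(4Dt) = (70.61)²/(4 × 2.0 × 370) = 1.684; exp(−1.684) = 0.1856.
C = 0.002694 × 0.1856 = 0.000500 kg/m³.

0.000500 kg/m³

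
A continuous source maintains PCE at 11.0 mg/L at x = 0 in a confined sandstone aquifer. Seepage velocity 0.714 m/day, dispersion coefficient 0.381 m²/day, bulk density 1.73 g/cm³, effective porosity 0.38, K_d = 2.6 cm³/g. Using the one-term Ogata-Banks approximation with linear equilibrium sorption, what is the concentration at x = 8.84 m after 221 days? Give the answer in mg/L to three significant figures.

Retardation factor R = 1 + ρ_b·K_d/n = 1 + 1.73 × 2.6/0.38 = 12.84.
Sorption retards both mechanisms: v_R = v/R = 0.05561 m/day, D_R = D/R = 0.02967 m²/day.
v_R·t = 0.05561 × 221 = 12.28981 m; 2√(D_R t) = 5.121 m; argument = (8.84 − 12.28981)/5.121 = -0.6737.
C = C₀ × ½·erfc(-0.6737) = 11.0 × 0.8296 = 9.13 mg/L.

9.13 mg/L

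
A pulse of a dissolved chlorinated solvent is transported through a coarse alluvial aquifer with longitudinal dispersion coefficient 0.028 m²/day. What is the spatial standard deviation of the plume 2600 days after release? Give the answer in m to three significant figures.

Dispersive spreading gives a Gaussian with σ² = 2Dt; advection only shifts the center.
σ = √(2 × 0.028 × 2600) = 12.1 m.

12.1 m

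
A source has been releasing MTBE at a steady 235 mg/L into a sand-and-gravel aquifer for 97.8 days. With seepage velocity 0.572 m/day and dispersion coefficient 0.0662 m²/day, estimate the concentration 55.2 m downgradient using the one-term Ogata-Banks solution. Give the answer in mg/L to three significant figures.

137 mg/L

For a continuous step input, C/C₀ ≈ ½·erfc((x−vt)/(2√(Dt))).
vt = 0.572 × 97.8 = 55.9416 m and 2√(Dt) = 2√(0.0662 × 97.8) = 5.089 m.
Argument (x−vt)/(2√(Dt)) = (55.2 − 55.9416)/5.089 = -0.1457; ½·erfc(-0.1457) = 0.5816.
C = 235 × 0.5816 = 137 mg/L.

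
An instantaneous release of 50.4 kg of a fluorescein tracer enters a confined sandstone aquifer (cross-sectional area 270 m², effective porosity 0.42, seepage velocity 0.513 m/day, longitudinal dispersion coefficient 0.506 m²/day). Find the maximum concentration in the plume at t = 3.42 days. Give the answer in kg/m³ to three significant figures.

The peak of an instantaneous 1D plume sits at x = vt; there the Gaussian factor is 1 and C_max = M/(n_e·A·√(4πDt)), where n_e·A is the pore area the mass is dissolved in.
√(4πDt) = √(4π × 0.506 × 3.42) = 4.663 m, so C_max = 50.4/(0.42 × 270 × 4.663) = 0.0953 kg/m³.

0.0953 kg/m³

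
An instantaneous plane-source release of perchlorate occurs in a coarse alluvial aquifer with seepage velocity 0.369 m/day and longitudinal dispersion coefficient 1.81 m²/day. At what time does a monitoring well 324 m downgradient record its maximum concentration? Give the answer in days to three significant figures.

865 days

For the 1D instantaneous-source solution, setting ∂C/∂t = 0 at fixed x gives v²t² + 2Dt − x² = 0, so t = (√(D² + v²x²) − D)/v².
√(D² + v²x²) = √(1.81² + 0.369² × 324²) = 119.6; v² = 0.136161.
t = (119.6 − 1.81)/0.136161 = 865 days (vs. the pure-advection estimate x/v = 878 d).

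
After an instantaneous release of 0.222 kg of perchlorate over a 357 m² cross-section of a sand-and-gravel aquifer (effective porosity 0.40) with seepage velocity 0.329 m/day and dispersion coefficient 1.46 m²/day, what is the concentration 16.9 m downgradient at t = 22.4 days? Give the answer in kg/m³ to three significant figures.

For an instantaneous plane source, C(x,t) = M/(n_e·A·√(4πDt)) · exp(−(x−vt)²/(4Dt)), with n_e·A the pore (flow) area.
Plume center vt = 0.329 × 22.4 = 7.3696 m, so the well at 16.9 m is 9.5304 m downgradient of the peak.
√(4πDt) = 20.27 m, giving peak height M/(n_e·A·√(4πDt)) = 0.222/(0.40 × 357 × 20.27) = 7.670e-05 kg/m³.
(x−vt)²/(4Dt) = (9.5304)²/(4 × 1.46 × 22.4) = 0.6943; exp(−0.6943) = 0.4994.
C = 7.670e-05 × 0.4994 = 3.83e-05 kg/m³.

3.83e-05 kg/m³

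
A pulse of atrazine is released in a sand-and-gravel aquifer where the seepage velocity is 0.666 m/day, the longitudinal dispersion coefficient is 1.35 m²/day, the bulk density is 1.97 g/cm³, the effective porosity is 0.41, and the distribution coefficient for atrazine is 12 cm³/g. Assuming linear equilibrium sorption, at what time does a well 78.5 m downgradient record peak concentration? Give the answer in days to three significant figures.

Retardation factor R = 1 + ρ_b·K_d/n = 1 + 1.97 × 12/0.41 = 58.66.
Sorption retards both mechanisms: v_R = v/R = 0.01135 m/day, D_R = D/R = 0.02301 m²/day.
Peak time from v_R²t² + 2D_R t − x² = 0: t = (√(D_R² + v_R²x²) − D_R)/v_R².
√(D_R² + v_R²x²) = √(0.02301² + 0.01135² × 78.5²) = 0.8913; v_R² = 0.0001288.
t = (0.8913 − 0.02301)/0.0001288 = 6740 days.

6740 days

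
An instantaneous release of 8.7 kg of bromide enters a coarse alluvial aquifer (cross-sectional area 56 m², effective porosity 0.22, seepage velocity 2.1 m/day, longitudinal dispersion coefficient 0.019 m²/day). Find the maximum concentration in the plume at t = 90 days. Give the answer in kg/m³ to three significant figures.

The peak of an instantaneous 1D plume sits at x = vt; there the Gaussian factor is 1 and C_max = M/(n_e·A·√(4πDt)), where n_e·A is the pore area the mass is dissolved in.
√(4πDt) = √(4π × 0.019 × 90) = 4.636 m, so C_max = 8.7/(0.22 × 56 × 4.636) = 0.152 kg/m³.

0.152 kg/m³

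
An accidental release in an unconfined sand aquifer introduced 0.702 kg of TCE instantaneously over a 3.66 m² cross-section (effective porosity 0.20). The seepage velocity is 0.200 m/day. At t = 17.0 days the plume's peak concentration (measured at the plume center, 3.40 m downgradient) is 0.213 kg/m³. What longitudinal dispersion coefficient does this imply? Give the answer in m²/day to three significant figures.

At the plume center C_max = M/(n_e·A·√(4πDt)), so D = M²/(4πt·(n_e·A·C_max)²).
n_e·A·C_max = 0.20 × 3.66 × 0.213 = 0.1559 kg/m.
D = 0.702²/(4π × 17.0 × 0.1559²) = 0.0949 m²/day.

0.0949 m²/day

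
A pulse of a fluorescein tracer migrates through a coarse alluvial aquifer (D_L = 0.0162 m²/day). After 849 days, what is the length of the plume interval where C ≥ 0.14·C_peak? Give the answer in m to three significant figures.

The plume is Gaussian with σ = √(2Dt) = √(2 × 0.0162 × 849) = 5.245 m.
C/C_peak = exp(−Δx²/(2σ²)) = 0.14 ⇒ Δx = σ·√(−2 ln 0.14) = 5.245 × 1.983 = 10.40 m.
Width = 2Δx = 20.8 m.

20.8 m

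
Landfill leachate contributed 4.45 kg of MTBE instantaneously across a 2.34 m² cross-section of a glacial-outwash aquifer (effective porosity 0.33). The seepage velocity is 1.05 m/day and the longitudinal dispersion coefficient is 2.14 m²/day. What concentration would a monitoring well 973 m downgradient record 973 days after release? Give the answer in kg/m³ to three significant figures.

0.0268 kg/m³

For an instantaneous plane source, C(x,t) = M/(n_e·A·√(4πDt)) · exp(−(x−vt)²/(4Dt)), with n_e·A the pore (flow) area.
Plume center vt = 1.05 × 973 = 1021.65 m, so the well at 973 m is 48.65 m upgradient of the peak.
√(4πDt) = 161.8 m, giving peak height M/(n_e·A·√(4πDt)) = 4.45/(0.33 × 2.34 × 161.8) = 0.03562 kg/m³.
(x−vt)²/(4Dt) = (-48.65)²/(4 × 2.14 × 973) = 0.2842; exp(−0.2842) = 0.7526.
C = 0.03562 × 0.7526 = 0.0268 kg/m³.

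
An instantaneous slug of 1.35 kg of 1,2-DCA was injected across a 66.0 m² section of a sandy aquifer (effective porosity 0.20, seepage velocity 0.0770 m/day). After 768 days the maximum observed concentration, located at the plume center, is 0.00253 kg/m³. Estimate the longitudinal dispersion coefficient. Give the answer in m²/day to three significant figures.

0.169 m²/day

At the plume center C_max = M/(n_e·A·√(4πDt)), so D = M²/(4πt·(n_e·A·C_max)²).
n_e·A·C_max = 0.20 × 66.0 × 0.00253 = 0.03340 kg/m.
D = 1.35²/(4π × 768 × 0.03340²) = 0.169 m²/day.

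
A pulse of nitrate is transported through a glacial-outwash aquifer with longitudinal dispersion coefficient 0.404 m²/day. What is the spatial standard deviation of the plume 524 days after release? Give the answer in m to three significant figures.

20.6 m

Dispersive spreading gives a Gaussian with σ² = 2Dt; advection only shifts the center.
σ = √(2 × 0.404 × 524) = 20.6 m.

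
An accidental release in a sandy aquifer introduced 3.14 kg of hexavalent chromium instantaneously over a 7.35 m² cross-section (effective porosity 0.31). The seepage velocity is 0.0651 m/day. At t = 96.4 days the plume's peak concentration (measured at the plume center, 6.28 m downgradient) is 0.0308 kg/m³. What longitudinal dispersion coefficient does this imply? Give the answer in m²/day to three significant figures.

1.65 m²/day

At the plume center C_max = M/(n_e·A·√(4πDt)), so D = M²/(4πt·(n_e·A·C_max)²).
n_e·A·C_max = 0.31 × 7.35 × 0.0308 = 0.07018 kg/m.
D = 3.14²/(4π × 96.4 × 0.07018²) = 1.65 m²/day.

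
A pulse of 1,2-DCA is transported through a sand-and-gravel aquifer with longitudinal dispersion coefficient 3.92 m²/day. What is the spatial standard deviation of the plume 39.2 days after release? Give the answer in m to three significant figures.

Dispersive spreading gives a Gaussian with σ² = 2Dt; advection only shifts the center.
σ = √(2 × 3.92 × 39.2) = 17.5 m.

17.5 m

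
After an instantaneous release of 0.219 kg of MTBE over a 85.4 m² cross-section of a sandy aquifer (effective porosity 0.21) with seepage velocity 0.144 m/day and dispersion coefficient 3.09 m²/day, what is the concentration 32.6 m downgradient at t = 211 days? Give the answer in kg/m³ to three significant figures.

For an instantaneous plane source, C(x,t) = M/(n_e·A·√(4πDt)) · exp(−(x−vt)²/(4Dt)), with n_e·A the pore (flow) area.
Plume center vt = 0.144 × 211 = 30.384 m, so the well at 32.6 m is 2.216 m downgradient of the peak.
√(4πDt) = 90.52 m, giving peak height M/(n_e·A·√(4πDt)) = 0.219/(0.21 × 85.4 × 90.52) = 0.0001349 kg/m³.
(x−vt)²/(4Dt) = (2.216)²/(4 × 3.09 × 211) = 0.001883; exp(−0.001883) = 0.9981.
C = 0.0001349 × 0.9981 = 0.000135 kg/m³.

0.000135 kg/m³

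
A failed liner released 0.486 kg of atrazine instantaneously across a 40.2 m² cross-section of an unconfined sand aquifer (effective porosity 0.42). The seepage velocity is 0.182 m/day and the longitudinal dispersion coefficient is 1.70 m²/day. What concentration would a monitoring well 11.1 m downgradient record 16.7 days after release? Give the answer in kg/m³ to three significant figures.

For an instantaneous plane source, C(x,t) = M/(n_e·A·√(4πDt)) · exp(−(x−vt)²/(4Dt)), with n_e·A the pore (flow) area.
Plume center vt = 0.182 × 16.7 = 3.0394 m, so the well at 11.1 m is 8.0606 m downgradient of the peak.
√(4πDt) = 18.89 m, giving peak height M/(n_e·A·√(4πDt)) = 0.486/(0.42 × 40.2 × 18.89) = 0.001524 kg/m³.
(x−vt)²/(4Dt) = (8.0606)²/(4 × 1.70 × 16.7) = 0.5721; exp(−0.5721) = 0.5643.
C = 0.001524 × 0.5643 = 0.000860 kg/m³.

0.000860 kg/m³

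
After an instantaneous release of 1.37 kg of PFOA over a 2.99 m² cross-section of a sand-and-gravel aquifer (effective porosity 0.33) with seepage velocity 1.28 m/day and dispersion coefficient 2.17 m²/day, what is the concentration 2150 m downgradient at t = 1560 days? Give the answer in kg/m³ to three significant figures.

For an instantaneous plane source, C(x,t) = M/(n_e·A·√(4πDt)) · exp(−(x−vt)²/(4Dt)), with n_e·A the pore (flow) area.
Plume center vt = 1.28 × 1560 = 1996.8 m, so the well at 2150 m is 153.2 m downgradient of the peak.
√(4πDt) = 206.3 m, giving peak height M/(n_e·A·√(4πDt)) = 1.37/(0.33 × 2.99 × 206.3) = 0.006730 kg/m³.
(x−vt)²/(4Dt) = (153.2)²/(4 × 2.17 × 1560) = 1.733; exp(−1.733) = 0.1768.
C = 0.006730 × 0.1768 = 0.00119 kg/m³.

0.00119 kg/m³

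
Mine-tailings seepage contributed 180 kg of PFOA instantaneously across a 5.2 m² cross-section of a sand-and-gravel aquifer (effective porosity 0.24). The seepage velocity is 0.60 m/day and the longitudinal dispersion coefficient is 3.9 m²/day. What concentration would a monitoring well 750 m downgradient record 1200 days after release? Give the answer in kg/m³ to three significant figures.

0.567 kg/m³

For an instantaneous plane source, C(x,t) = M/(n_e·A·√(4πDt)) · exp(−(x−vt)²/(4Dt)), with n_e·A the pore (flow) area.
Plume center vt = 0.60 × 1200 = 720 m, so the well at 750 m is 30 m downgradient of the peak.
√(4πDt) = 242.5 m, giving peak height M/(n_e·A·√(4πDt)) = 180/(0.24 × 5.2 × 242.5) = 0.5948 kg/m³.
(x−vt)²/(4Dt) = (30)²/(4 × 3.9 × 1200) = 0.04808; exp(−0.04808) = 0.9531.
C = 0.5948 × 0.9531 = 0.567 kg/m³.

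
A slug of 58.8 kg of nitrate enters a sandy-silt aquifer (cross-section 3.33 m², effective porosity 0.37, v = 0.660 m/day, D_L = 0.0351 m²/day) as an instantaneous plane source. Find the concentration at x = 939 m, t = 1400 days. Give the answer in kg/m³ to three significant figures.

0.611 kg/m³

For an instantaneous plane source, C(x,t) = M/(n_e·A·√(4πDt)) · exp(−(x−vt)²/(4Dt)), with n_e·A the pore (flow) area.
Plume center vt = 0.660 × 1400 = 924 m, so the well at 939 m is 15 m downgradient of the peak.
√(4πDt) = 24.85 m, giving peak height M/(n_e·A·√(4πDt)) = 58.8/(0.37 × 3.33 × 24.85) = 1.920 kg/m³.
(x−vt)²/(4Dt) = (15)²/(4 × 0.0351 × 1400) = 1.145; exp(−1.145) = 0.3182.
C = 1.920 × 0.3182 = 0.611 kg/m³.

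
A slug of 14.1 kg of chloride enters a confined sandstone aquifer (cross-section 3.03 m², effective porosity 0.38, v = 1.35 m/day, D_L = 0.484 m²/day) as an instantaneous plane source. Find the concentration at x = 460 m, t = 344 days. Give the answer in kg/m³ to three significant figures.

0.260 kg/m³

For an instantaneous plane source, C(x,t) = M/(n_e·A·√(4πDt)) · exp(−(x−vt)²/(4Dt)), with n_e·A the pore (flow) area.
Plume center vt = 1.35 × 344 = 464.4 m, so the well at 460 m is 4.4 m upgradient of the peak.
√(4πDt) = 45.74 m, giving peak height M/(n_e·A·√(4πDt)) = 14.1/(0.38 × 3.03 × 45.74) = 0.2677 kg/m³.
(x−vt)²/(4Dt) = (-4.4)²/(4 × 0.484 × 344) = 0.02907; exp(−0.02907) = 0.9713.
C = 0.2677 × 0.9713 = 0.260 kg/m³.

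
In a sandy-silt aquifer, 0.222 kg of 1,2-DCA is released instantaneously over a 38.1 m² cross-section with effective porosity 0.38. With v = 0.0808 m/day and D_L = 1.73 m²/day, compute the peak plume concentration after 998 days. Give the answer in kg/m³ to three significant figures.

0.000104 kg/m³

The peak of an instantaneous 1D plume sits at x = vt; there the Gaussian factor is 1 and C_max = M/(n_e·A·√(4πDt)), where n_e·A is the pore area the mass is dissolved in.
√(4πDt) = √(4π × 1.73 × 998) = 147.3 m, so C_max = 0.222/(0.38 × 38.1 × 147.3) = 0.000104 kg/m³.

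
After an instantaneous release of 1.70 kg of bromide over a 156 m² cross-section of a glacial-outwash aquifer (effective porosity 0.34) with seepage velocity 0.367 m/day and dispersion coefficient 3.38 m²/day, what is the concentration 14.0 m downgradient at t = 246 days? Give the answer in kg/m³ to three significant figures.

For an instantaneous plane source, C(x,t) = M/(n_e·A·√(4πDt)) · exp(−(x−vt)²/(4Dt)), with n_e·A the pore (flow) area.
Plume center vt = 0.367 × 246 = 90.282 m, so the well at 14.0 m is 76.282 m upgradient of the peak.
√(4πDt) = 102.2 m, giving peak height M/(n_e·A·√(4πDt)) = 1.70/(0.34 × 156 × 102.2) = 0.0003136 kg/m³.
(x−vt)²/(4Dt) = (-76.282)²/(4 × 3.38 × 246) = 1.750; exp(−1.750) = 0.1738.
C = 0.0003136 × 0.1738 = 5.45e-05 kg/m³.

5.45e-05 kg/m³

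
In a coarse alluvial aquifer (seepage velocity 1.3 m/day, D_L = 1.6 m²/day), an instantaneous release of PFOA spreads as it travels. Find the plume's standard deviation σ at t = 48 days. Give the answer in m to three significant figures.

Dispersive spreading gives a Gaussian with σ² = 2Dt; advection only shifts the center.
σ = √(2 × 1.6 × 48) = 12.4 m.

12.4 m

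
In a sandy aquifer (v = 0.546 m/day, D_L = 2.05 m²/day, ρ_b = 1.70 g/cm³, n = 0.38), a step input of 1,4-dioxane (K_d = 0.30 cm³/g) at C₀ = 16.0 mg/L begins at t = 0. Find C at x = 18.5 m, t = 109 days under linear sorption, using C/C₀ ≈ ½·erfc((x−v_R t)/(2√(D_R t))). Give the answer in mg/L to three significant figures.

Retardation factor R = 1 + ρ_b·K_d/n = 1 + 1.70 × 0.30/0.38 = 2.342.
Sorption retards both mechanisms: v_R = v/R = 0.2331 m/day, D_R = D/R = 0.8753 m²/day.
v_R·t = 0.2331 × 109 = 25.4079 m; 2√(D_R t) = 19.54 m; argument = (18.5 − 25.4079)/19.54 = -0.3535.
C = C₀ × ½·erfc(-0.3535) = 16.0 × 0.6914 = 11.1 mg/L.

11.1 mg/L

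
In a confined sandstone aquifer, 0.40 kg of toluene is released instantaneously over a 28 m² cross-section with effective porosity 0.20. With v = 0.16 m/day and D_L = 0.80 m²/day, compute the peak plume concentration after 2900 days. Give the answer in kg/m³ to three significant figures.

0.000418 kg/m³

The peak of an instantaneous 1D plume sits at x = vt; there the Gaussian factor is 1 and C_max = M/(n_e·A·√(4πDt)), where n_e·A is the pore area the mass is dissolved in.
√(4πDt) = √(4π × 0.80 × 2900) = 170.7 m, so C_max = 0.40/(0.20 × 28 × 170.7) = 0.000418 kg/m³.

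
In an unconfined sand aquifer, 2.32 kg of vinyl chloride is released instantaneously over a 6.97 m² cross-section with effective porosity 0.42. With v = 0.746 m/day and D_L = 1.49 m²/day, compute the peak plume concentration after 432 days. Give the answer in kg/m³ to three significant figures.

0.00881 kg/m³

The peak of an instantaneous 1D plume sits at x = vt; there the Gaussian factor is 1 and C_max = M/(n_e·A·√(4πDt)), where n_e·A is the pore area the mass is dissolved in.
√(4πDt) = √(4π × 1.49 × 432) = 89.94 m, so C_max = 2.32/(0.42 × 6.97 × 89.94) = 0.00881 kg/m³.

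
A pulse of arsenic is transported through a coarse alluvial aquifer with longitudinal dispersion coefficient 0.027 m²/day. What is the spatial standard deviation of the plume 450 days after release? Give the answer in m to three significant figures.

Dispersive spreading gives a Gaussian with σ² = 2Dt; advection only shifts the center.
σ = √(2 × 0.027 × 450) = 4.93 m.

4.93 m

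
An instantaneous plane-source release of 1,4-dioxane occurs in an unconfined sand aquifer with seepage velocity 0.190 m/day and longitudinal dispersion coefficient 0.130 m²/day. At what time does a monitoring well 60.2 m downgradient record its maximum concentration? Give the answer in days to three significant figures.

For the 1D instantaneous-source solution, setting ∂C/∂t = 0 at fixed x gives v²t² + 2Dt − x² = 0, so t = (√(D² + v²x²) − D)/v².
√(D² + v²x²) = √(0.130² + 0.190² × 60.2²) = 11.44; v² = 0.0361.
t = (11.44 − 0.130)/0.0361 = 313 days (vs. the pure-advection estimate x/v = 317 d).

313 days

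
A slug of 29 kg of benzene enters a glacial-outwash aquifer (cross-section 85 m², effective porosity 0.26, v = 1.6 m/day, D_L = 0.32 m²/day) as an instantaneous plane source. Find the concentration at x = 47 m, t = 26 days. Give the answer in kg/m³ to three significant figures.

0.0534 kg/m³

For an instantaneous plane source, C(x,t) = M/(n_e·A·√(4πDt)) · exp(−(x−vt)²/(4Dt)), with n_e·A the pore (flow) area.
Plume center vt = 1.6 × 26 = 41.6 m, so the well at 47 m is 5.4 m downgradient of the peak.
√(4πDt) = 10.23 m, giving peak height M/(n_e·A·√(4πDt)) = 29/(0.26 × 85 × 10.23) = 0.1283 kg/m³.
(x−vt)²/(4Dt) = (5.4)²/(4 × 0.32 × 26) = 0.8762; exp(−0.8762) = 0.4164.
C = 0.1283 × 0.4164 = 0.0534 kg/m³.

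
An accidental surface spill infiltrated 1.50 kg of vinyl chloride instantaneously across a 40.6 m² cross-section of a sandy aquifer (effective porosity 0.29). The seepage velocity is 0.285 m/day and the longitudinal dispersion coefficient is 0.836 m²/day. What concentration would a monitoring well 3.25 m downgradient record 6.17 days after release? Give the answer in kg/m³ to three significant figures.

0.0142 kg/m³

For an instantaneous plane source, C(x,t) = M/(n_e·A·√(4πDt)) · exp(−(x−vt)²/(4Dt)), with n_e·A the pore (flow) area.
Plume center vt = 0.285 × 6.17 = 1.75845 m, so the well at 3.25 m is 1.49155 m downgradient of the peak.
√(4πDt) = 8.051 m, giving peak height M/(n_e·A·√(4πDt)) = 1.50/(0.29 × 40.6 × 8.051) = 0.01582 kg/m³.
(x−vt)²/(4Dt) = (1.49155)²/(4 × 0.836 × 6.17) = 0.1078; exp(−0.1078) = 0.8978.
C = 0.01582 × 0.8978 = 0.0142 kg/m³.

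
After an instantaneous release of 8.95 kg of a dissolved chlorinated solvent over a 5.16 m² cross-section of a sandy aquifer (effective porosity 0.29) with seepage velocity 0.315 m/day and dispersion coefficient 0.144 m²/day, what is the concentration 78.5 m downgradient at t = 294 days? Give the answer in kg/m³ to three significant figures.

For an instantaneous plane source, C(x,t) = M/(n_e·A·√(4πDt)) · exp(−(x−vt)²/(4Dt)), with n_e·A the pore (flow) area.
Plume center vt = 0.315 × 294 = 92.61 m, so the well at 78.5 m is 14.11 m upgradient of the peak.
√(4πDt) = 23.07 m, giving peak height M/(n_e·A·√(4πDt)) = 8.95/(0.29 × 5.16 × 23.07) = 0.2593 kg/m³.
(x−vt)²/(4Dt) = (-14.11)²/(4 × 0.144 × 294) = 1.176; exp(−1.176) = 0.3085.
C = 0.2593 × 0.3085 = 0.0800 kg/m³.

0.0800 kg/m³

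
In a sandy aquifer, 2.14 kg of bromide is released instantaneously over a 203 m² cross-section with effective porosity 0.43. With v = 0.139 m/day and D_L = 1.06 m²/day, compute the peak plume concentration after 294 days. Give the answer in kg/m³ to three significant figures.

0.000392 kg/m³

The peak of an instantaneous 1D plume sits at x = vt; there the Gaussian factor is 1 and C_max = M/(n_e·A·√(4πDt)), where n_e·A is the pore area the mass is dissolved in.
√(4πDt) = √(4π × 1.06 × 294) = 62.58 m, so C_max = 2.14/(0.43 × 203 × 62.58) = 0.000392 kg/m³.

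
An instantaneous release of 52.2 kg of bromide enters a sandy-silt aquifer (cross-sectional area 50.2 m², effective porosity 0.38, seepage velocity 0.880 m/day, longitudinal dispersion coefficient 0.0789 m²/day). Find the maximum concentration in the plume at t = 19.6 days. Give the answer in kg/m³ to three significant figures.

The peak of an instantaneous 1D plume sits at x = vt; there the Gaussian factor is 1 and C_max = M/(n_e·A·√(4πDt)), where n_e·A is the pore area the mass is dissolved in.
√(4πDt) = √(4π × 0.0789 × 19.6) = 4.408 m, so C_max = 52.2/(0.38 × 50.2 × 4.408) = 0.621 kg/m³.

0.621 kg/m³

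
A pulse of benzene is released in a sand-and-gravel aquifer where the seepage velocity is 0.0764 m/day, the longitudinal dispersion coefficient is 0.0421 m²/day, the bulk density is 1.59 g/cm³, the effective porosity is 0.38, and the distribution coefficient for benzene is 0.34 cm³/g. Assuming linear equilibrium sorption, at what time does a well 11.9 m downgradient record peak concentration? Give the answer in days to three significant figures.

360 days

Retardation factor R = 1 + ρ_b·K_d/n = 1 + 1.59 × 0.34/0.38 = 2.423.
Sorption retards both mechanisms: v_R = v/R = 0.03153 m/day, D_R = D/R = 0.01738 m²/day.
Peak time from v_R²t² + 2D_R t − x² = 0: t = (√(D_R² + v_R²x²) − D_R)/v_R².
√(D_R² + v_R²x²) = √(0.01738² + 0.03153² × 11.9²) = 0.3756; v_R² = 0.0009941.
t = (0.3756 − 0.01738)/0.0009941 = 360 days.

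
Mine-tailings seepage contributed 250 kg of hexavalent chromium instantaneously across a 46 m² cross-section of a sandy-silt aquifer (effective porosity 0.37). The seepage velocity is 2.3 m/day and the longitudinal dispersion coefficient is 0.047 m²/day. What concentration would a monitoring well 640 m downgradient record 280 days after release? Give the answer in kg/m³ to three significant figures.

For an instantaneous plane source, C(x,t) = M/(n_e·A·√(4πDt)) · exp(−(x−vt)²/(4Dt)), with n_e·A the pore (flow) area.
Plume center vt = 2.3 × 280 = 644 m, so the well at 640 m is 4 m upgradient of the peak.
√(4πDt) = 12.86 m, giving peak height M/(n_e·A·√(4πDt)) = 250/(0.37 × 46 × 12.86) = 1.142 kg/m³.
(x−vt)²/(4Dt) = (-4)²/(4 × 0.047 × 280) = 0.3040; exp(−0.3040) = 0.7379.
C = 1.142 × 0.7379 = 0.843 kg/m³.

0.843 kg/m³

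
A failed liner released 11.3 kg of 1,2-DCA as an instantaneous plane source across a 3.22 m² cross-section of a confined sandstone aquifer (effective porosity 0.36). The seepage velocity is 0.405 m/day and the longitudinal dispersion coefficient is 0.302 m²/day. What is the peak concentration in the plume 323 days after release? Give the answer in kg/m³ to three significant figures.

0.278 kg/m³

The peak of an instantaneous 1D plume sits at x = vt; there the Gaussian factor is 1 and C_max = M/(n_e·A·√(4πDt)), where n_e·A is the pore area the mass is dissolved in.
√(4πDt) = √(4π × 0.302 × 323) = 35.01 m, so C_max = 11.3/(0.36 × 3.22 × 35.01) = 0.278 kg/m³.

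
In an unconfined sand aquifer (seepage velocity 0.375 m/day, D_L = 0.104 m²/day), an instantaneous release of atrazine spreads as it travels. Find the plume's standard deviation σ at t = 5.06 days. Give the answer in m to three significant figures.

1.03 m

Dispersive spreading gives a Gaussian with σ² = 2Dt; advection only shifts the center.
σ = √(2 × 0.104 × 5.06) = 1.03 m.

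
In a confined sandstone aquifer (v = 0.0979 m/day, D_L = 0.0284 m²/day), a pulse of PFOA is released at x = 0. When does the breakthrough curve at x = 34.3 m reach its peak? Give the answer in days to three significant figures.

For the 1D instantaneous-source solution, setting ∂C/∂t = 0 at fixed x gives v²t² + 2Dt − x² = 0, so t = (√(D² + v²x²) − D)/v².
√(D² + v²x²) = √(0.0284² + 0.0979² × 34.3²) = 3.358; v² = 0.00958441.
t = (3.358 − 0.0284)/0.00958441 = 347 days (vs. the pure-advection estimate x/v = 350 d).

347 days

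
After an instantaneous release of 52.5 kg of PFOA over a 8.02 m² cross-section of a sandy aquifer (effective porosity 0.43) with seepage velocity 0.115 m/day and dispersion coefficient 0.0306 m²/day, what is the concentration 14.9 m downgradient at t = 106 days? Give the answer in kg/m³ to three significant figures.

1.35 kg/m³

For an instantaneous plane source, C(x,t) = M/(n_e·A·√(4πDt)) · exp(−(x−vt)²/(4Dt)), with n_e·A the pore (flow) area.
Plume center vt = 0.115 × 106 = 12.19 m, so the well at 14.9 m is 2.71 m downgradient of the peak.
√(4πDt) = 6.384 m, giving peak height M/(n_e·A·√(4πDt)) = 52.5/(0.43 × 8.02 × 6.384) = 2.385 kg/m³.
(x−vt)²/(4Dt) = (2.71)²/(4 × 0.0306 × 106) = 0.5660; exp(−0.5660) = 0.5678.
C = 2.385 × 0.5678 = 1.35 kg/m³.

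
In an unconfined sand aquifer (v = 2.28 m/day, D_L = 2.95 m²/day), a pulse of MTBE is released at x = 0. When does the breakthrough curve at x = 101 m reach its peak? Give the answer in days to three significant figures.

For the 1D instantaneous-source solution, setting ∂C/∂t = 0 at fixed x gives v²t² + 2Dt − x² = 0, so t = (√(D² + v²x²) − D)/v².
√(D² + v²x²) = √(2.95² + 2.28² × 101²) = 230.3; v² = 5.1984.
t = (230.3 − 2.95)/5.1984 = 43.7 days (vs. the pure-advection estimate x/v = 44.3 d).

43.7 days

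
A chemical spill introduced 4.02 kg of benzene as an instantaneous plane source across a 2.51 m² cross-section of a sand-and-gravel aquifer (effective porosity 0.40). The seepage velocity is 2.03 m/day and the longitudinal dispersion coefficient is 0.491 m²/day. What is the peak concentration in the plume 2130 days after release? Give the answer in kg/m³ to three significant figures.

0.0349 kg/m³

The peak of an instantaneous 1D plume sits at x = vt; there the Gaussian factor is 1 and C_max = M/(n_e·A·√(4πDt)), where n_e·A is the pore area the mass is dissolved in.
√(4πDt) = √(4π × 0.491 × 2130) = 114.6 m, so C_max = 4.02/(0.40 × 2.51 × 114.6) = 0.0349 kg/m³.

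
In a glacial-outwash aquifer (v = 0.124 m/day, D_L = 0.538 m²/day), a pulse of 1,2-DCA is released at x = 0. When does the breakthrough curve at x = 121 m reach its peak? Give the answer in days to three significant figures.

941 days

For the 1D instantaneous-source solution, setting ∂C/∂t = 0 at fixed x gives v²t² + 2Dt − x² = 0, so t = (√(D² + v²x²) − D)/v².
√(D² + v²x²) = √(0.538² + 0.124² × 121²) = 15.01; v² = 0.015376.
t = (15.01 − 0.538)/0.015376 = 941 days (vs. the pure-advection estimate x/v = 976 d).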